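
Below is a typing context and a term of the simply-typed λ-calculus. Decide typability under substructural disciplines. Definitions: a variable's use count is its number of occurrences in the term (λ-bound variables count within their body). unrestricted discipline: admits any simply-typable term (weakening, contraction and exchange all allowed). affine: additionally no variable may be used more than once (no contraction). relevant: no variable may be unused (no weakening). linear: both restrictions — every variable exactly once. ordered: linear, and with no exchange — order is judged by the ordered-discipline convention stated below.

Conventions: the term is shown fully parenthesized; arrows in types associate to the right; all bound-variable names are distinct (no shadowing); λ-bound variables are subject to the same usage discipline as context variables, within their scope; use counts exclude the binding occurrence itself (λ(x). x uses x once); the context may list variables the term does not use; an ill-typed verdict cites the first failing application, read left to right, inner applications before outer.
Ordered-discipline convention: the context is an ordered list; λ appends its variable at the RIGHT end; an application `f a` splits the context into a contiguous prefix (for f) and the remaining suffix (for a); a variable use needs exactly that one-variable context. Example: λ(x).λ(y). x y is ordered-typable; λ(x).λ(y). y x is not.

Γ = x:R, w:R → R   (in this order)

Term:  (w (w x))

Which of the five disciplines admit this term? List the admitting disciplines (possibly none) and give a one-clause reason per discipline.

admitted in: relevant, unrestricted
usage: x: 1×; w: 2×
left-to-right use order: w, w, x
typing: well-typed — term : R
ordered: ✗ — repeated use of w ×2
linear: ✗ — repeated use of w ×2
affine: ✗ — repeated use of w ×2
relevant: ✓ — x, w: all used, weakening unneeded
unrestricted: ✓ — typability at R is all that's needed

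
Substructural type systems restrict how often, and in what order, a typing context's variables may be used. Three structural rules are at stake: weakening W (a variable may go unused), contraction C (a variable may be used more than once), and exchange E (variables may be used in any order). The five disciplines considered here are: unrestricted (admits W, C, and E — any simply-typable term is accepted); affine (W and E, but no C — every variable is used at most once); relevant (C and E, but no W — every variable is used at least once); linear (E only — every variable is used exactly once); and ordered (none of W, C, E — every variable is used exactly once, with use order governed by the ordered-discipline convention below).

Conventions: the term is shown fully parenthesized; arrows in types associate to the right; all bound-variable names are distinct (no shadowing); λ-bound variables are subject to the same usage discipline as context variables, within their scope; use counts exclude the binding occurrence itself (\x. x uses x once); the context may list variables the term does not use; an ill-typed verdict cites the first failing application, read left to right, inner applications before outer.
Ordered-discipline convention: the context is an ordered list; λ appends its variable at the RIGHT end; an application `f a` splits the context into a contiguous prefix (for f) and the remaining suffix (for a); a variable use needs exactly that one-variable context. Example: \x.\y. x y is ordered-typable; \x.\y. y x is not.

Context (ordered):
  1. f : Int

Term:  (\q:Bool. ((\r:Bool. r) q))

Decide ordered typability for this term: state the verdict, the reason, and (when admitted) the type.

no — unused: f — weakening required
counts: f=0, q [bound]=1, r [bound]=1
left-to-right use order: r, q
typing: well-typed — term : Bool → Bool
per-discipline verdicts: ordered ✗; linear ✗; affine ✓; relevant ✗; unrestricted ✓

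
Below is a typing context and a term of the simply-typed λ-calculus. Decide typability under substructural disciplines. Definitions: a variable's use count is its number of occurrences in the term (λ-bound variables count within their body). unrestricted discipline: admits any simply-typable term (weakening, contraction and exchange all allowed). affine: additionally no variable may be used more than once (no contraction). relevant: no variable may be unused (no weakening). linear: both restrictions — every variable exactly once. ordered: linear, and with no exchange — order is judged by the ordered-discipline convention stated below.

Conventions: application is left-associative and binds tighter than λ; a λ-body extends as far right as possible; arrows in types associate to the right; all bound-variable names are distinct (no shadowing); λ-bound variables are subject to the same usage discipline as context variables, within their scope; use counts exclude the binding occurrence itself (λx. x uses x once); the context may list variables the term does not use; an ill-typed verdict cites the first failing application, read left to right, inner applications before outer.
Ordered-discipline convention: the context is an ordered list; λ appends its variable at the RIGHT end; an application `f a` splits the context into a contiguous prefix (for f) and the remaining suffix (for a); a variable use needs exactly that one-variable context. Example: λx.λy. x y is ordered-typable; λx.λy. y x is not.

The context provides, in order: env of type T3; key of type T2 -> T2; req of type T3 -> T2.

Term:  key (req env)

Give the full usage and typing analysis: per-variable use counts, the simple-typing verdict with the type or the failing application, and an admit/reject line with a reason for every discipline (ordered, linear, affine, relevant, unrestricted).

use counts: env ×1; key ×1; req ×1
left-to-right use order: key, req, env
typing: ✓ — T2
ordered: ✗ — use order key, req, env needs exchange
linear: ✓ — single use per variable (env, key, req)
affine: ✓ — none of env, key, req used more than once
relevant: ✓ — at least one use each (env, key, req)
unrestricted: ✓ — typability at T2 is all that's needed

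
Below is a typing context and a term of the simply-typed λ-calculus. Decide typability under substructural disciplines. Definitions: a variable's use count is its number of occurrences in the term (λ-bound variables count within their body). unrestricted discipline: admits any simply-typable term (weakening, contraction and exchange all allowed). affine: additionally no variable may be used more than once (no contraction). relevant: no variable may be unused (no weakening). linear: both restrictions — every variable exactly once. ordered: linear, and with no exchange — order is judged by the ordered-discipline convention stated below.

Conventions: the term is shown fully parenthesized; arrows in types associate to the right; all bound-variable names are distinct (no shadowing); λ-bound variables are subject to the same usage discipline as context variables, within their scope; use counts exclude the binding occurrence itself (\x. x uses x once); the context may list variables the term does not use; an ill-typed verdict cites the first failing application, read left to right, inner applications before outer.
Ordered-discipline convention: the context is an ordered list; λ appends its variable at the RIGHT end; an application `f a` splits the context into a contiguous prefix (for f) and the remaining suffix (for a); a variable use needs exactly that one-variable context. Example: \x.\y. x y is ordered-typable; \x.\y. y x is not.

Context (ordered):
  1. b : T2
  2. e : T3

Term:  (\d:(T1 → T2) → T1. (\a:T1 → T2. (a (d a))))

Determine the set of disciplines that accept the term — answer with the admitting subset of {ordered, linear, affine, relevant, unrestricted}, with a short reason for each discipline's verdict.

admitted by: unrestricted
use counts: b ×0, e ×0, d (λ-bound) ×1, a (λ-bound) ×2
left-to-right use order: a, d, a
typing: well-typed at ((T1 → T2) → T1) → (T1 → T2) → T2
ordered: ✗ — needs contraction — a ×2; b, e never used (weakening)
linear: ✗ — needs contraction — a ×2; b, e never used (weakening)
affine: ✗ — needs contraction — a ×2
relevant: ✗ — b, e never used (weakening)
unrestricted: ✓ — typability at ((T1 → T2) → T1) → (T1 → T2) → T2 is all that's needed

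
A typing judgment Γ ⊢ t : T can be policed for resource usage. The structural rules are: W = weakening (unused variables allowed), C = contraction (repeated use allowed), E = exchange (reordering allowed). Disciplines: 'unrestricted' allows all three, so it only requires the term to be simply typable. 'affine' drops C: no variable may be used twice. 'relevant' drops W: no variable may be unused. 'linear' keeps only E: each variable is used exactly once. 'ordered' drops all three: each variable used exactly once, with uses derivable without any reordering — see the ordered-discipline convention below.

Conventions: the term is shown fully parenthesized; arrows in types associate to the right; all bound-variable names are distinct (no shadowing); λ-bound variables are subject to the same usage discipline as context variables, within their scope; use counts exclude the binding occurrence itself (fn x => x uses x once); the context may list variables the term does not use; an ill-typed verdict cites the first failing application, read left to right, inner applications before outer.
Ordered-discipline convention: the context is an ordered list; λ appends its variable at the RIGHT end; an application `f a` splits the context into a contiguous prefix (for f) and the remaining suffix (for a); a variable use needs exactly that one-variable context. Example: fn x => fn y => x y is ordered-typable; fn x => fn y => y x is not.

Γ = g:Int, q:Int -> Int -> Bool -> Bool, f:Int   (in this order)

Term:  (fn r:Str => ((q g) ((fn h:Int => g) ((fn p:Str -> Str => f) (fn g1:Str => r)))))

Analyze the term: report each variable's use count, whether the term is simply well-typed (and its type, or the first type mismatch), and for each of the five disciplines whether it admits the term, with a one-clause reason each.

variable uses: g=2; q=1; f=1; r (λ-bound)=1; h (λ-bound)=0; p (λ-bound)=0; g1 (λ-bound)=0
order of uses: q, g, g, f, r
typing: the term checks, with type Str -> Bool -> Bool
ordered ✗ (uses contraction: g ×2; unused: h, p, g1 — weakening required)
linear ✗ (uses contraction: g ×2; unused: h, p, g1 — weakening required)
affine ✗ (uses contraction: g ×2)
relevant ✗ (unused: h, p, g1 — weakening required)
unrestricted ✓ (type-checks (Str -> Bool -> Bool) and nothing is barred)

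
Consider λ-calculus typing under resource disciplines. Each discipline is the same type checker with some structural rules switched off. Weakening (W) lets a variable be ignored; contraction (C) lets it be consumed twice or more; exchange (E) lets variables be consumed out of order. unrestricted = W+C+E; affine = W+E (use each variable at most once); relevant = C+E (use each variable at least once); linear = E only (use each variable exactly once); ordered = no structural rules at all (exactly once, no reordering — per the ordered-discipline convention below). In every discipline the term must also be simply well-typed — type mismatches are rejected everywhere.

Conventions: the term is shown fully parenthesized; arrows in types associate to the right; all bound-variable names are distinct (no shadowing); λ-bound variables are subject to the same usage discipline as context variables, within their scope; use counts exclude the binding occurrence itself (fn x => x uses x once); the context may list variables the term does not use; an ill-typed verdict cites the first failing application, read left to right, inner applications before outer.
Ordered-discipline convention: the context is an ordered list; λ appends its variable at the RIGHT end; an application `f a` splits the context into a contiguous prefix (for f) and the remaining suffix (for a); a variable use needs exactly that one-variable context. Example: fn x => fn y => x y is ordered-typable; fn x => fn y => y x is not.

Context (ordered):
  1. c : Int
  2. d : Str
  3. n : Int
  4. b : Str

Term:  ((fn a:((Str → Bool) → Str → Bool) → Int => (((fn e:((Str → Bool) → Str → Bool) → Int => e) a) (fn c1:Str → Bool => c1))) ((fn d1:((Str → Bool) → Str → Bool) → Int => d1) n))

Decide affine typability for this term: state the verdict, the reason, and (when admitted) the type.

no — fails simple typing
usage: c ×0; d ×0; n ×1; b ×0; a (λ-bound) ×1; e (λ-bound) ×1; c1 (λ-bound) ×1; d1 (λ-bound) ×1
use order (left to right): e, a, c1, d1, n
typing: ill-typed: a function awaiting ((Str → Bool) → Str → Bool) → Int gets Int
across the five disciplines: ordered ✗ | linear ✗ | affine ✗ | relevant ✗ | unrestricted ✗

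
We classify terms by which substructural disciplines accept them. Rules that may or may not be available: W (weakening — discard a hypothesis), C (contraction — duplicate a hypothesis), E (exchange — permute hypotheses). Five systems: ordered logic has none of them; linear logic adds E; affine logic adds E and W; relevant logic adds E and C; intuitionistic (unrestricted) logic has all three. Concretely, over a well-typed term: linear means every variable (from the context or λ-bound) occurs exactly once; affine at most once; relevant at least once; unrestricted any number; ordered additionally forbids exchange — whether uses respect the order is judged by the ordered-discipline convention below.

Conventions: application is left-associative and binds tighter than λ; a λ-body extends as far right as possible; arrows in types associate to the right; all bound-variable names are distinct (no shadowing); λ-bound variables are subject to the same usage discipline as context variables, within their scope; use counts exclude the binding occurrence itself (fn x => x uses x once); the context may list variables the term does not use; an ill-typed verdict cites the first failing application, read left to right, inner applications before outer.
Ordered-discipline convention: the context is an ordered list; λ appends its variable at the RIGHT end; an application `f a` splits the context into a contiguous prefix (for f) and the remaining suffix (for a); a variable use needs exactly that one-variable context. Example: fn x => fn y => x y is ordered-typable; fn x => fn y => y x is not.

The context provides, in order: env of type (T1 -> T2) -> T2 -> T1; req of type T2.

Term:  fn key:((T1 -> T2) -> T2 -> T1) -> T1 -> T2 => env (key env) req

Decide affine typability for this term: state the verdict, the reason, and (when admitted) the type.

no — repeated use of env ×2
counts: env=2, req=1, key (λ-bound)=1
order of uses: env, key, env, req
typing: well-typed at (((T1 -> T2) -> T2 -> T1) -> T1 -> T2) -> T1
across the five disciplines: ordered ✗ | linear ✗ | affine ✗ | relevant ✓ | unrestricted ✓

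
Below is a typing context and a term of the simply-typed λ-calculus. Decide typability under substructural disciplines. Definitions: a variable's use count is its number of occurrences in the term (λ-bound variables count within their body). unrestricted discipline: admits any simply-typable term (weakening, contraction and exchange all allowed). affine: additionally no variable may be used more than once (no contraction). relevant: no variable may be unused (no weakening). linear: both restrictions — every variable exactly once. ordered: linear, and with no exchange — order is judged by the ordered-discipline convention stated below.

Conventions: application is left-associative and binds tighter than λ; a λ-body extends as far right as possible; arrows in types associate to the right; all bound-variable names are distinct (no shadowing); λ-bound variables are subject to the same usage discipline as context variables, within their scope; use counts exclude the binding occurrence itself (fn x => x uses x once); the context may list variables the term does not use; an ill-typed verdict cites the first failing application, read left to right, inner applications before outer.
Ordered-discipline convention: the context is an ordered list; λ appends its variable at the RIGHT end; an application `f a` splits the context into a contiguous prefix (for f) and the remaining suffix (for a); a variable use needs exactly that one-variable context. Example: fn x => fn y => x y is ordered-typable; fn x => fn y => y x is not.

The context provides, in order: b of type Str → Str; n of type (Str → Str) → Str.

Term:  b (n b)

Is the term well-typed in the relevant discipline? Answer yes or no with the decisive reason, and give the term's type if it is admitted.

yes — at least one use each (b, n); term : Str
counts: b ×2, n ×1
use order (left to right): b, n, b
typing: well-typed — term : Str
summary: ordered ✗, linear ✗, affine ✗, relevant ✓, unrestricted ✓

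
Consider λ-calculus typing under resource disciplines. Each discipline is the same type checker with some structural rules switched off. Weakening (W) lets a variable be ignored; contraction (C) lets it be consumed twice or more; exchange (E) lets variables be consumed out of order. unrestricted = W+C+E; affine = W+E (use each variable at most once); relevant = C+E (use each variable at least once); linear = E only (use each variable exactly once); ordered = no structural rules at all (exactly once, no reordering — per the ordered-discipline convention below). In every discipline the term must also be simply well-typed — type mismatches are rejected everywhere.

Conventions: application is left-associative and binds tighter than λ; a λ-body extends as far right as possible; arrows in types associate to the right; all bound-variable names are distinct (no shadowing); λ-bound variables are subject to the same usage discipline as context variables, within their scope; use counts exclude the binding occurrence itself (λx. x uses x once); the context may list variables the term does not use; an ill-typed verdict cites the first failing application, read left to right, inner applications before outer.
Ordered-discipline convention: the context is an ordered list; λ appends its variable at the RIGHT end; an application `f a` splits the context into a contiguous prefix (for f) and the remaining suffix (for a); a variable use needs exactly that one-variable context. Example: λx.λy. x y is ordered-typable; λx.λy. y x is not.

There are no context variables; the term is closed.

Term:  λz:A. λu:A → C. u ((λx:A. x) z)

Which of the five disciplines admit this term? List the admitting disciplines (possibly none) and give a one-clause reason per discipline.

accepted by: linear, affine, relevant, unrestricted
variable uses: z (λ-bound): 1; u (λ-bound): 1; x (λ-bound): 1
use order (left to right): u, x, z
typing: the term checks, with type A → (A → C) → C
ordered: ✗, no contiguous prefix/suffix split fits u, x, z
linear: ✓, z, u, x: one use apiece
affine: ✓, z, u, x: no repeats, contraction unneeded
relevant: ✓, every one of z, u, x appears
unrestricted: ✓, type-checks (A → (A → C) → C) and nothing is barred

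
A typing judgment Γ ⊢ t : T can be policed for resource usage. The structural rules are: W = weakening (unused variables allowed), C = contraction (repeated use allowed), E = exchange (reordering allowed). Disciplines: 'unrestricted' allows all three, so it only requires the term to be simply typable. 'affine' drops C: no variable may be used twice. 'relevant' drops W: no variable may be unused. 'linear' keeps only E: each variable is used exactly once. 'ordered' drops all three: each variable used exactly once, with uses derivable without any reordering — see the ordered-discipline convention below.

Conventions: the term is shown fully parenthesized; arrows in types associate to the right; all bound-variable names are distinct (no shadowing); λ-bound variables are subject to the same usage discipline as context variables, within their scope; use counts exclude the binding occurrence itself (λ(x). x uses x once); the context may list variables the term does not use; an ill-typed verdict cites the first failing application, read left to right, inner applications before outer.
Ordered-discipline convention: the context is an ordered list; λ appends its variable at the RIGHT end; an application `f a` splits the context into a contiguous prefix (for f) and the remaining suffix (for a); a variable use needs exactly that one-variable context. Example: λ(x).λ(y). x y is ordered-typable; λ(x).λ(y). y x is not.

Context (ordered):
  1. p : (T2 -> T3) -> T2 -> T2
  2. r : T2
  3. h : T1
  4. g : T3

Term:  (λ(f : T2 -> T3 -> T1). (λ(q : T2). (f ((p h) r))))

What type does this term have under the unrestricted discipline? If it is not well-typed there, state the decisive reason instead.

not well-typed under unrestricted — a type mismatch blocks all five
variable uses: p: 1×; r: 1×; h: 1×; g: 0×; f (bound): 1×; q (bound): 0×
left-to-right use order: f, p, h, r
typing: ill-typed: an application expects T2 -> T3 but receives T1
summary: ordered ✗ · linear ✗ · affine ✗ · relevant ✗ · unrestricted ✗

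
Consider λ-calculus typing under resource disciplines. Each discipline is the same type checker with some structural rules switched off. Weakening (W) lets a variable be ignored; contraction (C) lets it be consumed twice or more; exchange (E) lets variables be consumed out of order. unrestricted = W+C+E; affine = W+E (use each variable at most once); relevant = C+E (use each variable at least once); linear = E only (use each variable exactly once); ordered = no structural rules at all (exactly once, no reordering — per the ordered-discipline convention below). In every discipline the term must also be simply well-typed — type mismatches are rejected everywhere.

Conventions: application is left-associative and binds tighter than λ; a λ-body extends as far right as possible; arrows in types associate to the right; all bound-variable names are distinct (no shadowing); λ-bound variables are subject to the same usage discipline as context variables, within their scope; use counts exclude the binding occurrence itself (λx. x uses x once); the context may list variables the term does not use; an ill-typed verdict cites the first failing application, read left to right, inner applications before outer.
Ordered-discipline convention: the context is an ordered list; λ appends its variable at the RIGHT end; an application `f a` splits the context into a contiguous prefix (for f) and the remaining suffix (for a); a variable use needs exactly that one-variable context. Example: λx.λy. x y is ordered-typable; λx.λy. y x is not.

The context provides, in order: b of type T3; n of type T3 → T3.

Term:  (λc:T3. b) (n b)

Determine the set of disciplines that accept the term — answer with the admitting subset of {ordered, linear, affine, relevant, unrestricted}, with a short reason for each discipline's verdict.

accepted by: unrestricted
variable uses: b: 2, n: 1, c (λ-bound): 0
order of uses: b, n, b
typing: ✓ — T3
ordered: ✗, repeated use of b ×2; unused: c — weakening required
linear: ✗, repeated use of b ×2; unused: c — weakening required
affine: ✗, repeated use of b ×2
relevant: ✗, unused: c — weakening required
unrestricted: ✓, simply typable at T3; W, C, E all held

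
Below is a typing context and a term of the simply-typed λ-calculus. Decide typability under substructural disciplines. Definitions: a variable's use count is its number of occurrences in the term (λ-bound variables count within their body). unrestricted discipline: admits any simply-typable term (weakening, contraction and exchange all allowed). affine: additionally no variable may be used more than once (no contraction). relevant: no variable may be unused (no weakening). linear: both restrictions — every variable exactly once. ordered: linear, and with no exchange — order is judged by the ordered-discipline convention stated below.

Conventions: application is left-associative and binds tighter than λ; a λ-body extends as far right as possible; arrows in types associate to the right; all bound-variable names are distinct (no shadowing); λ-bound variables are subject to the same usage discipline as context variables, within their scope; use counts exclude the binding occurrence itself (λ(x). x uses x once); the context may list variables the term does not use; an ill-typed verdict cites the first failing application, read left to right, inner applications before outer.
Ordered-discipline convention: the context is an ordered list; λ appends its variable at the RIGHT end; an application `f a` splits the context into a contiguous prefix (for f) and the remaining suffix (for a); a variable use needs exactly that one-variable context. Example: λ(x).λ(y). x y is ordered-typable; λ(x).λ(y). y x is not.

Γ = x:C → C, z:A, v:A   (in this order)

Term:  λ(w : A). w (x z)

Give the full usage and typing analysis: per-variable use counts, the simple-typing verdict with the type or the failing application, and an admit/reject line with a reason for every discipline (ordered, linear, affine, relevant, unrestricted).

usage: x ×1; z ×1; v ×0; w (bound) ×1
left-to-right use order: w, x, z
typing: ill-typed: an argument A mismatches the expected C
ordered: ✗, not simply typable
linear: ✗, fails simple typing
affine: ✗, a type mismatch blocks all five
relevant: ✗, the type mismatch rejects it
unrestricted: ✗, not simply typable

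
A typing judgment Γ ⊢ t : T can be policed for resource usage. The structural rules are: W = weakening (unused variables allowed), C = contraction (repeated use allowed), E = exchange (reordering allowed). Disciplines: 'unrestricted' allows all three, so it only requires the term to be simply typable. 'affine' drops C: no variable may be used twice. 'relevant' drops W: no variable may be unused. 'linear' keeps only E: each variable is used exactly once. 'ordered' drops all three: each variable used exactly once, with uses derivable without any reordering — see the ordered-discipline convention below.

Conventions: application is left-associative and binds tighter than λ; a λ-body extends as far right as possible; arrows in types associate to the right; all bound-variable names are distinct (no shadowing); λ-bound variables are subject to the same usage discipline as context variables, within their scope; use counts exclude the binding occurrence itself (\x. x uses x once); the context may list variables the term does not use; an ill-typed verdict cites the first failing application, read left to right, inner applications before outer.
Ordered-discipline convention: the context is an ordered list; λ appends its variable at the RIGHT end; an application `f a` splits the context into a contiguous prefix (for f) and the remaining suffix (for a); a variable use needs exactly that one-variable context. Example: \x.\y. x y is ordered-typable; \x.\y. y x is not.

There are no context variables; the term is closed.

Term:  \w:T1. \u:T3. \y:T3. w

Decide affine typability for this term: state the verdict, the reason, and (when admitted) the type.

yes — at most one use each (w, u, y); term : T1 → T3 → T3 → T1
variable uses: w (λ-bound)=1, u (λ-bound)=0, y (λ-bound)=0
uses in reading order: w
typing: the term checks, with type T1 → T3 → T3 → T1
all disciplines: ordered ✗, linear ✗, affine ✓, relevant ✗, unrestricted ✓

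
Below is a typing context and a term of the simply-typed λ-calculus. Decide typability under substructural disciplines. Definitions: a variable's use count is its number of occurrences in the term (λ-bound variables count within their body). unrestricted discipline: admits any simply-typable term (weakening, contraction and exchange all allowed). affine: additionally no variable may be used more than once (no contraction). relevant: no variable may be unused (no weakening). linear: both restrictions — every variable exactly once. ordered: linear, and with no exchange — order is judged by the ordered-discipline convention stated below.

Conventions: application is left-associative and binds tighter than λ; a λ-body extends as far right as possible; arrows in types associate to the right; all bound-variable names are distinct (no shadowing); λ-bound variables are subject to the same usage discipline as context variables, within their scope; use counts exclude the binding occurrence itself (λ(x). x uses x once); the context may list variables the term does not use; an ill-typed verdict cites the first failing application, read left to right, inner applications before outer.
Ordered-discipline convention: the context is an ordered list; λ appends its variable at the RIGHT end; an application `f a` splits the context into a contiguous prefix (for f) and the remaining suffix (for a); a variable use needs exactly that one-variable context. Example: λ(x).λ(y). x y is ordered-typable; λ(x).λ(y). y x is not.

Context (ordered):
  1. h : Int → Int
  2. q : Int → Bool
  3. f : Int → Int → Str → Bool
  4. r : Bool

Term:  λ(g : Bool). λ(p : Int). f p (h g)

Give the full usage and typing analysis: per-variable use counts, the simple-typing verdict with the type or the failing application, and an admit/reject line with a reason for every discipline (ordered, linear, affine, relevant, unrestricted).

use counts: h: 1×, q: 0×, f: 1×, r: 0×, g (bound): 1×, p (bound): 1×
use order (left to right): f, p, h, g
typing: ill-typed: an argument Bool mismatches the expected Int
ordered ✗ (not simply typable)
linear ✗ (fails simple typing)
affine ✗ (a type mismatch blocks all five)
relevant ✗ (the type mismatch rejects it)
unrestricted ✗ (not simply typable)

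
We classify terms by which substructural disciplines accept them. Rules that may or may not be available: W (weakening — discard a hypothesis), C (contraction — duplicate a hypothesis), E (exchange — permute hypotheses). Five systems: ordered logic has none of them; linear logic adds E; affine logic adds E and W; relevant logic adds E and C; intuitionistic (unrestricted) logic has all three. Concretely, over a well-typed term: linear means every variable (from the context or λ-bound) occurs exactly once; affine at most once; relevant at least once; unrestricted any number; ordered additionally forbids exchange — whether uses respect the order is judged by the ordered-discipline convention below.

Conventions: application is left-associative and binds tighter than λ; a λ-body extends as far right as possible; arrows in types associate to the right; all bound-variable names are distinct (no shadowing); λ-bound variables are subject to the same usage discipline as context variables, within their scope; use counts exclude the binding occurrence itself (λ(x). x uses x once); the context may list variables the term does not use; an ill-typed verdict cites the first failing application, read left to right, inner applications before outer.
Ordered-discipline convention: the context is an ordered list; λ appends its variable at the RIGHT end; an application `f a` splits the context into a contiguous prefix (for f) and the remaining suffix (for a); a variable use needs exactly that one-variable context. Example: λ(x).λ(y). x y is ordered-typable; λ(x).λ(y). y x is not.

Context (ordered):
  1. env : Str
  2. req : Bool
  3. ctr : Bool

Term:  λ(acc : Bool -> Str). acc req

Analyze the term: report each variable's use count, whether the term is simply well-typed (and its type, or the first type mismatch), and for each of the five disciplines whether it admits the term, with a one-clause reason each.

usage: env: 0×; req: 1×; ctr: 0×; acc (bound): 1×
use order (left to right): acc, req
typing: the term checks, with type (Bool -> Str) -> Str
ordered: ✗, needs weakening: env, ctr unused
linear: ✗, needs weakening: env, ctr unused
affine: ✓, env, req, ctr, acc: no repeats, contraction unneeded
relevant: ✗, needs weakening: env, ctr unused
unrestricted: ✓, type-checks ((Bool -> Str) -> Str) and nothing is barred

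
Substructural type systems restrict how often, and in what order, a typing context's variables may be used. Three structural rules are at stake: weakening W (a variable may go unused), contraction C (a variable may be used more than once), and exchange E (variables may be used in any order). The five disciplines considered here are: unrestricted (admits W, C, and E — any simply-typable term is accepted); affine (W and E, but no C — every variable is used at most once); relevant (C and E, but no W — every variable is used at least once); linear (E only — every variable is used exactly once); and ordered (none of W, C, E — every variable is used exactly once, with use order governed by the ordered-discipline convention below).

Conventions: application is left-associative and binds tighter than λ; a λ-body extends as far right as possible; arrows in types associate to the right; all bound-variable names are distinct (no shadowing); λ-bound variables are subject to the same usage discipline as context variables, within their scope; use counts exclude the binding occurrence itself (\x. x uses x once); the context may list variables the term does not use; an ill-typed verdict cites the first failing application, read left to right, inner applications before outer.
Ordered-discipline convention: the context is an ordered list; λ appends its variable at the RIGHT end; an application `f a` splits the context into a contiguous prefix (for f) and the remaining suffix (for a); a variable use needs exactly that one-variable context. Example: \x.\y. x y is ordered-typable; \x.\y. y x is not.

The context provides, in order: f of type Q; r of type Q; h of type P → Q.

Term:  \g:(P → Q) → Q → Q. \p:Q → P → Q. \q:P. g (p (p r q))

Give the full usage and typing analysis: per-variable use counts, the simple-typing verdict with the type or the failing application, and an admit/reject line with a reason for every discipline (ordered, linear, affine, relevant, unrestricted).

use counts: f ×0; r ×1; h ×0; g (bound) ×1; p (bound) ×2; q (bound) ×1
order of uses: g, p, p, r, q
typing: well-typed — term : ((P → Q) → Q → Q) → (Q → P → Q) → P → Q → Q
ordered ✗ (needs contraction — p ×2; f, h never used (weakening))
linear ✗ (needs contraction — p ×2; f, h never used (weakening))
affine ✗ (needs contraction — p ×2)
relevant ✗ (f, h never used (weakening))
unrestricted ✓ (type-checks (((P → Q) → Q → Q) → (Q → P → Q) → P → Q → Q) and nothing is barred)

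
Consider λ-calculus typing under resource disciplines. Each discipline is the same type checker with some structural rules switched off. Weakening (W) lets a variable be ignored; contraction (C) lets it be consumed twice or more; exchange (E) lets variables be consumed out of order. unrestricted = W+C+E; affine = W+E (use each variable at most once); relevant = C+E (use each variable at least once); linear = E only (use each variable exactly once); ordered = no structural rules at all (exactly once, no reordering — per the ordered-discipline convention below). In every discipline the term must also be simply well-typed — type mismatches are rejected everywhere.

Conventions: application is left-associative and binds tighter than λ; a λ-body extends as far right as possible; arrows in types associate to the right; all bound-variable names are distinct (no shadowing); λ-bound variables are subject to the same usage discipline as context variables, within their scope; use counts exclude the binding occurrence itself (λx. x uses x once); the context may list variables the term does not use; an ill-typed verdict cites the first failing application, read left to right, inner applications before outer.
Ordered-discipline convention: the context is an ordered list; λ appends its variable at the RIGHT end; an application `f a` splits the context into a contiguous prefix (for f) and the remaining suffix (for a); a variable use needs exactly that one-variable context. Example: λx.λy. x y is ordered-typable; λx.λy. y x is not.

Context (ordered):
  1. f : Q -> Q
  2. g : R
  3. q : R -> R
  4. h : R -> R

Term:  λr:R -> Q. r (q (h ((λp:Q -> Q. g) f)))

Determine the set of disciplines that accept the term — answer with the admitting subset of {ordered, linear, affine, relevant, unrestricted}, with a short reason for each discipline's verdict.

admitted in: affine, unrestricted
variable uses: f: 1, g: 1, q: 1, h: 1, r (bound): 1, p (bound): 0
order of uses: r, q, h, g, f
typing: the term checks, with type (R -> Q) -> Q
ordered: ✗ — needs weakening: p unused
linear: ✗ — needs weakening: p unused
affine: ✓ — none of f, g, q, h, r, p used more than once
relevant: ✗ — needs weakening: p unused
unrestricted: ✓ — type-checks ((R -> Q) -> Q) and nothing is barred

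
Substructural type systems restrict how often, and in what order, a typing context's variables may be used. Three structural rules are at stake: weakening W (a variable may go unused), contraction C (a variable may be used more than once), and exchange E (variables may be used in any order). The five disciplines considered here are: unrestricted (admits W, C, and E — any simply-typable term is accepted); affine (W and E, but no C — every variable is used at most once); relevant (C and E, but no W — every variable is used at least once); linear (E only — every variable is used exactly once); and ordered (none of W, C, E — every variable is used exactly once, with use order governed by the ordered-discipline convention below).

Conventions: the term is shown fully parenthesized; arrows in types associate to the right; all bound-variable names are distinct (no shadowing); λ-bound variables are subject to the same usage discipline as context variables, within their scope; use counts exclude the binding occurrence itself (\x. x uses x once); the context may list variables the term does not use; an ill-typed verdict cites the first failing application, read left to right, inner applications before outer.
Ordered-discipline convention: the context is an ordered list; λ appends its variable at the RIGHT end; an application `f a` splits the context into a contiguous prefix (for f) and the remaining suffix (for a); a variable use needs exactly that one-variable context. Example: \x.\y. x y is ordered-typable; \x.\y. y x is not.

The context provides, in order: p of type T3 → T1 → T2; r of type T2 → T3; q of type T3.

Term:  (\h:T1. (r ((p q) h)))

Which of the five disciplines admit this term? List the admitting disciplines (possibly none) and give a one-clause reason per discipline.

admitting disciplines: linear, affine, relevant, unrestricted
counts: p: 1×; r: 1×; q: 1×; h (bound): 1×
left-to-right use order: r, p, q, h
typing: well-typed at T1 → T3
ordered: ✗ — no ordered split (uses run r, p, q, h)
linear: ✓ — p, r, q, h: one use apiece
affine: ✓ — p, r, q, h: no repeats, contraction unneeded
relevant: ✓ — none of p, r, q, h goes unused
unrestricted: ✓ — simply typable at T1 → T3; W, C, E all held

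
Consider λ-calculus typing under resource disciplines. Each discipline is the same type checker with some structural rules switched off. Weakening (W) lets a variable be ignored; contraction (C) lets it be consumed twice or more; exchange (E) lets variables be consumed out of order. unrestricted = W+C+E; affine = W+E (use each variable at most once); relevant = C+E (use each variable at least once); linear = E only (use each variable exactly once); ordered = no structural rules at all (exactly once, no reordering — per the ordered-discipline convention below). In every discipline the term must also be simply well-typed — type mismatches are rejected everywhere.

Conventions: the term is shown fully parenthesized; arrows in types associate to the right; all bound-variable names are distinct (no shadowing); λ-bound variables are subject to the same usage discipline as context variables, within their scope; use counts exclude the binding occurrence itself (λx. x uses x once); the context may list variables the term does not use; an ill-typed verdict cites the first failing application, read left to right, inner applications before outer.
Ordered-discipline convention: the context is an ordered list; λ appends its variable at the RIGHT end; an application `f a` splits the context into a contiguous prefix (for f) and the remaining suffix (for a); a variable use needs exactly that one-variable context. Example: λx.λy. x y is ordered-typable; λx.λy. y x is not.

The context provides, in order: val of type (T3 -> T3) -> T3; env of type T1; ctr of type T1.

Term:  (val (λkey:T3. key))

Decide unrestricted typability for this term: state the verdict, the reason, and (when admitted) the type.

yes — type-checks (T3) and nothing is barred; term : T3
usage: val ×1; env ×0; ctr ×0; key (bound) ×1
left-to-right use order: val, key
typing: the term checks, with type T3
per-discipline verdicts: ordered ✗ | linear ✗ | affine ✓ | relevant ✗ | unrestricted ✓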